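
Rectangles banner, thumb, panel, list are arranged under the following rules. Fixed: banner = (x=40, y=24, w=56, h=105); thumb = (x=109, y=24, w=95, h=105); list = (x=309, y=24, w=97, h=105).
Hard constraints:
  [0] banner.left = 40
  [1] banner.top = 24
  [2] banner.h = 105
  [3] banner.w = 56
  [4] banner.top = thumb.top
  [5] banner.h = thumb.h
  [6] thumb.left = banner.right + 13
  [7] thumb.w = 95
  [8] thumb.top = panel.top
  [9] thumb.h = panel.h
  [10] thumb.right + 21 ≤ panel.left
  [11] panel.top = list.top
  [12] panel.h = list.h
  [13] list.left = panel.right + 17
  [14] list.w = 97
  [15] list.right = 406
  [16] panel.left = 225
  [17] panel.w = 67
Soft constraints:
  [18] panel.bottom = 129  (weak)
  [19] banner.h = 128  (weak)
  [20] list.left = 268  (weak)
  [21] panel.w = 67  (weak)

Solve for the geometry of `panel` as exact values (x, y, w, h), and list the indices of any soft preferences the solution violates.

1. panel.y = 24  [thumb.top = panel.top]
2. panel.h = 105  [thumb.h = panel.h]
3. panel.x = 225  [panel.left = 225]
4. panel.w = 67  [panel.w = 67]

panel = (x=225, y=24, w=67, h=105)
violated soft preferences: 19, 20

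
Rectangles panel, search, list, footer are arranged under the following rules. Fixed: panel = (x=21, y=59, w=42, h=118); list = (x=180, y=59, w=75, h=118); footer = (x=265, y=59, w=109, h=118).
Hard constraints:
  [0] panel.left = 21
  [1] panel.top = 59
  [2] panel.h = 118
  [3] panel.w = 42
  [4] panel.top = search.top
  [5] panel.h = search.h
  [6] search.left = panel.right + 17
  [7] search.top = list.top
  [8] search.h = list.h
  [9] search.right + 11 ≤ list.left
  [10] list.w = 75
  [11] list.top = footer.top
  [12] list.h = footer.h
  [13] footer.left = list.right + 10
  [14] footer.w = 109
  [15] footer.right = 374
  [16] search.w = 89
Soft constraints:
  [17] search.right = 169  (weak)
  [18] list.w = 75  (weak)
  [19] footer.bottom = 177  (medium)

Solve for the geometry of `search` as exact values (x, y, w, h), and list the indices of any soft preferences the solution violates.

search = (x=80, y=59, w=89, h=118)
violated soft preferences: none

1. search.y = 59  [panel.top = search.top]
2. search.h = 118  [panel.h = search.h]
3. search.x = 80  [search.left = panel.right + 17]
4. search.w = 89  [search.w = 89]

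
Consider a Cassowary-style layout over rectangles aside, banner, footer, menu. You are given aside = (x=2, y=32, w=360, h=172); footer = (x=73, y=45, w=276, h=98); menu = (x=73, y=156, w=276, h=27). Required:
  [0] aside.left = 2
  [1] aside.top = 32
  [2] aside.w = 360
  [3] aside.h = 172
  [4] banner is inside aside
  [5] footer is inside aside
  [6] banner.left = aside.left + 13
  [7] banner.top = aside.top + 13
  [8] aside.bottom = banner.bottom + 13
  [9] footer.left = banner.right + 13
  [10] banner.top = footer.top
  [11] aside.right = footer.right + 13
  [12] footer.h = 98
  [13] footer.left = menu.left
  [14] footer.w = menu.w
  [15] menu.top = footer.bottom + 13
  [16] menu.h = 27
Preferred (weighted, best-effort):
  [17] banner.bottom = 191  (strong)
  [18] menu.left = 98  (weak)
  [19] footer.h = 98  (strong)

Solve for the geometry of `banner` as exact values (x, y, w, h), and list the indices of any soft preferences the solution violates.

1. banner.x = 15  [banner.left = aside.left + 13]
2. banner.y = 45  [banner.top = aside.top + 13]
3. banner.h = 146  [aside.bottom = banner.bottom + 13]
4. banner.w = 45  [footer.left = banner.right + 13]

banner = (x=15, y=45, w=45, h=146)
violated soft preferences: 18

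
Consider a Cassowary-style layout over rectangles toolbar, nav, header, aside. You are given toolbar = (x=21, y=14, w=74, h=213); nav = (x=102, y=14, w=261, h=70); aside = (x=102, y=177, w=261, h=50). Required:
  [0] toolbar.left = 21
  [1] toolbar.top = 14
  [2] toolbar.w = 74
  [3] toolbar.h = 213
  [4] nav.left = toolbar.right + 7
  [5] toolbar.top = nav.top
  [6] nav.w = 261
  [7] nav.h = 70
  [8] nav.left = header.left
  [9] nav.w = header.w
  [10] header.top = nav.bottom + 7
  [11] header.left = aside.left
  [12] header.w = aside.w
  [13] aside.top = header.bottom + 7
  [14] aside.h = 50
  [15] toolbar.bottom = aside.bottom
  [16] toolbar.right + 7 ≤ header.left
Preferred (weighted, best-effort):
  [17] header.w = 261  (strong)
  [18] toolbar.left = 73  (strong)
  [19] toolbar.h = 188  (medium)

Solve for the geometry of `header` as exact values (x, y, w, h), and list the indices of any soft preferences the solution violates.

header = (x=102, y=91, w=261, h=79)
violated soft preferences: 18, 19

1. header.x = 102  [nav.left = header.left]
2. header.w = 261  [nav.w = header.w]
3. header.y = 91  [header.top = nav.bottom + 7]
4. header.h = 79  [aside.top = header.bottom + 7]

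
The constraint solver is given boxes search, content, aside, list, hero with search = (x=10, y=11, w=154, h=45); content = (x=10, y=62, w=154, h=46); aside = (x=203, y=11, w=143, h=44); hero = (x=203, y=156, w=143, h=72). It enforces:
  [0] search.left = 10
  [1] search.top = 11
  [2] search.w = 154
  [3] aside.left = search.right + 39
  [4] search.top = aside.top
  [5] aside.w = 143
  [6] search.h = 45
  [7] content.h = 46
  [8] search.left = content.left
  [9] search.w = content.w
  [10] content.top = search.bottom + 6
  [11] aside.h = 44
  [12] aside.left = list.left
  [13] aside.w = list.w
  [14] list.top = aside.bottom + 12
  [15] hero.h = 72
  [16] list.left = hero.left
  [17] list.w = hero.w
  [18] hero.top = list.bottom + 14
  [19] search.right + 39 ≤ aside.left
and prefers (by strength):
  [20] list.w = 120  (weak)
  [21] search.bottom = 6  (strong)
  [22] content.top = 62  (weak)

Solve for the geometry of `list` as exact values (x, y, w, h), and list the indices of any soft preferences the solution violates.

1. list.x = 203  [aside.left = list.left]
2. list.w = 143  [aside.w = list.w]
3. list.y = 67  [list.top = aside.bottom + 12]
4. list.h = 75  [hero.top = list.bottom + 14]

list = (x=203, y=67, w=143, h=75)
violated soft preferences: 20, 21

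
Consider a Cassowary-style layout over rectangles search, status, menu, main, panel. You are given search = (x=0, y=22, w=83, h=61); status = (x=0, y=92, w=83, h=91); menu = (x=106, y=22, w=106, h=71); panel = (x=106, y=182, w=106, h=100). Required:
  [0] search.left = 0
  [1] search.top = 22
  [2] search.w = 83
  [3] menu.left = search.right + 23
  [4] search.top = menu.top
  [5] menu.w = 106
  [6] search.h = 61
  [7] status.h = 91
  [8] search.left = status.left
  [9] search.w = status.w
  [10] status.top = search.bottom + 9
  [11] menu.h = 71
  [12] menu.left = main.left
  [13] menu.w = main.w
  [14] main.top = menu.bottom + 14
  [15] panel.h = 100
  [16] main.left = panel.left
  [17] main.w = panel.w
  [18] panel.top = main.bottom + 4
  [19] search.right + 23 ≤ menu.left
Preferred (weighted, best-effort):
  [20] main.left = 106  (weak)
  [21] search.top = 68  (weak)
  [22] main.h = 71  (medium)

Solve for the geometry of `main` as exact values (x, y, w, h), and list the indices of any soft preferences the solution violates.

1. main.x = 106  [menu.left = main.left]
2. main.w = 106  [menu.w = main.w]
3. main.y = 107  [main.top = menu.bottom + 14]
4. main.h = 71  [panel.top = main.bottom + 4]

main = (x=106, y=107, w=106, h=71)
violated soft preferences: 21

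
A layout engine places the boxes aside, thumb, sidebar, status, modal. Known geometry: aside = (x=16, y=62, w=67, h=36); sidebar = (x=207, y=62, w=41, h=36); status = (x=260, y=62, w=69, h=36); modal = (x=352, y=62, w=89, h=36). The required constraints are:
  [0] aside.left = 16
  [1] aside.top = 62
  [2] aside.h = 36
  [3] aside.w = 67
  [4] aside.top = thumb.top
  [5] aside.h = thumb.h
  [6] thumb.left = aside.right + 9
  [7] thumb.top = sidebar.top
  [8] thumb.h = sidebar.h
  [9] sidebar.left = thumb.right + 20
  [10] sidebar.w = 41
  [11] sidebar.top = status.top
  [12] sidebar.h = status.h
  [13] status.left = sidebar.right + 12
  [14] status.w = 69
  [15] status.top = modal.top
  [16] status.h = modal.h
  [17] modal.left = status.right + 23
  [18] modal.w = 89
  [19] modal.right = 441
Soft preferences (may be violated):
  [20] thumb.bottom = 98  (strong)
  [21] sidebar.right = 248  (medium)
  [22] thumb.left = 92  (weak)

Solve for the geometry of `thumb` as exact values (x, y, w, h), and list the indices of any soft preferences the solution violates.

1. thumb.y = 62  [aside.top = thumb.top]
2. thumb.h = 36  [aside.h = thumb.h]
3. thumb.x = 92  [thumb.left = aside.right + 9]
4. thumb.w = 95  [sidebar.left = thumb.right + 20]

thumb = (x=92, y=62, w=95, h=36)
violated soft preferences: none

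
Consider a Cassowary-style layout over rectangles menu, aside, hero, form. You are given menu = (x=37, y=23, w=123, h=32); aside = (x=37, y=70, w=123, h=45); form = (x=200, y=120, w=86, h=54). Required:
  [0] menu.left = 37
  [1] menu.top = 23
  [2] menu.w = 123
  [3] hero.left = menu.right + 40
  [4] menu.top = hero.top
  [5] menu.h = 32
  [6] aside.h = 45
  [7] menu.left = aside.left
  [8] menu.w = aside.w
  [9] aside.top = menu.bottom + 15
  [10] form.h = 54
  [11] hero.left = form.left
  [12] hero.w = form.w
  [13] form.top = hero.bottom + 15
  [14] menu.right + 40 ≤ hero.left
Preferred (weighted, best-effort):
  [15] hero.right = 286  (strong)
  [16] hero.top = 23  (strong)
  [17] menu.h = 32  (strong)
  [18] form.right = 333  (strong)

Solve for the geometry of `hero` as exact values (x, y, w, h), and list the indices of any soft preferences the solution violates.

hero = (x=200, y=23, w=86, h=82)
violated soft preferences: 18

1. hero.x = 200  [hero.left = menu.right + 40]
2. hero.y = 23  [menu.top = hero.top]
3. hero.w = 86  [hero.w = form.w]
4. hero.h = 82  [form.top = hero.bottom + 15]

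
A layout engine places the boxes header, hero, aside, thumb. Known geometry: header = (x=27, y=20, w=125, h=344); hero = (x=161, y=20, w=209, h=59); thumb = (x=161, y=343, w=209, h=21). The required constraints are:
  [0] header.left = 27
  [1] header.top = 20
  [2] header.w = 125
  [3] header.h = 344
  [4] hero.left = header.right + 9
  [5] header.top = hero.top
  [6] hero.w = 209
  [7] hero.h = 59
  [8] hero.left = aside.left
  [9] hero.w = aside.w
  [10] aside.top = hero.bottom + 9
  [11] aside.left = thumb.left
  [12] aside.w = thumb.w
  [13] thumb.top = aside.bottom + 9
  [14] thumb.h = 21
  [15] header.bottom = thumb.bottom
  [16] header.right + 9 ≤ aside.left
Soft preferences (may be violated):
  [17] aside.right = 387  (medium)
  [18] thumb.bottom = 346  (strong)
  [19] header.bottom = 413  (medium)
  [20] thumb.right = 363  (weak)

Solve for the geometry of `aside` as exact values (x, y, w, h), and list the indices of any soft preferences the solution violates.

aside = (x=161, y=88, w=209, h=246)
violated soft preferences: 17, 18, 19, 20

1. aside.x = 161  [hero.left = aside.left]
2. aside.w = 209  [hero.w = aside.w]
3. aside.y = 88  [aside.top = hero.bottom + 9]
4. aside.h = 246  [thumb.top = aside.bottom + 9]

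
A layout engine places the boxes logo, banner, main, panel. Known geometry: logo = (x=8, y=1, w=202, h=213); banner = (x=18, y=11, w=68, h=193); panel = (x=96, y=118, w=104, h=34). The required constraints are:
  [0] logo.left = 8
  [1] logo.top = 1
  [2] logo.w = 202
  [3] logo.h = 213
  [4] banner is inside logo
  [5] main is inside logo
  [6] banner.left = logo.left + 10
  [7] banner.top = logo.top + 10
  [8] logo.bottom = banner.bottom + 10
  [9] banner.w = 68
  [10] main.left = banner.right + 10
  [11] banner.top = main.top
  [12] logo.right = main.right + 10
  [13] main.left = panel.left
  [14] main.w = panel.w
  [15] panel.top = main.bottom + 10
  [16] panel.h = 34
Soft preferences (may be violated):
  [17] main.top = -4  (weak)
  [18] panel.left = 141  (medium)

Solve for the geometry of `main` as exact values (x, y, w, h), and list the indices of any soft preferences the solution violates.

main = (x=96, y=11, w=104, h=97)
violated soft preferences: 17, 18

1. main.x = 96  [main.left = banner.right + 10]
2. main.y = 11  [banner.top = main.top]
3. main.w = 104  [logo.right = main.right + 10]
4. main.h = 97  [panel.top = main.bottom + 10]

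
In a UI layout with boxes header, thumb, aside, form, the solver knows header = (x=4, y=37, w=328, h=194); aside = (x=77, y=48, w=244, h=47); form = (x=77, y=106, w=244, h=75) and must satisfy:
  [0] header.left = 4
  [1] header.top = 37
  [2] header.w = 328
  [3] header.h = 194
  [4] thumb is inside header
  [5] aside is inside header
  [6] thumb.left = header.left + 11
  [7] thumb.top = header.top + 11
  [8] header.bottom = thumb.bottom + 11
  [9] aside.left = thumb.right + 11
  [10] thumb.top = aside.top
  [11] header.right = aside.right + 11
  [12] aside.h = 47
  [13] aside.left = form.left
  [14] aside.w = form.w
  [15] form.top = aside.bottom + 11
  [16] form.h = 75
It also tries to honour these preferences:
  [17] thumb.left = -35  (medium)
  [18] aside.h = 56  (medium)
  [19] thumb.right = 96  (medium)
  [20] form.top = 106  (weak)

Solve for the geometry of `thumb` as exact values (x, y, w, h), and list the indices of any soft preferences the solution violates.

1. thumb.x = 15  [thumb.left = header.left + 11]
2. thumb.y = 48  [thumb.top = header.top + 11]
3. thumb.h = 172  [header.bottom = thumb.bottom + 11]
4. thumb.w = 51  [aside.left = thumb.right + 11]

thumb = (x=15, y=48, w=51, h=172)
violated soft preferences: 17, 18, 19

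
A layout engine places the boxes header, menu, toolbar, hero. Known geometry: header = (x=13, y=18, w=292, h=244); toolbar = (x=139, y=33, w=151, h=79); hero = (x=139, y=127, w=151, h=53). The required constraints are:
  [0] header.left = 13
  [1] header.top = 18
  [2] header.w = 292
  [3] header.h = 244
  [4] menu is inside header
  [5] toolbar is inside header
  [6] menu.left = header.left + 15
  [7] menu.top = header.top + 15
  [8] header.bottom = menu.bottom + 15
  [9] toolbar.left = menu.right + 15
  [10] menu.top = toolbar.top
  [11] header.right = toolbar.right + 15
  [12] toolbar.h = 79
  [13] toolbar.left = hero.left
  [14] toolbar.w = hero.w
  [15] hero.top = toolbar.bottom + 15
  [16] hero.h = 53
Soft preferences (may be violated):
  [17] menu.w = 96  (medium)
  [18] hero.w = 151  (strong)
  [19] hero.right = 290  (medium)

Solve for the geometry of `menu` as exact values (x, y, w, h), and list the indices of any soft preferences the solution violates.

menu = (x=28, y=33, w=96, h=214)
violated soft preferences: none

1. menu.x = 28  [menu.left = header.left + 15]
2. menu.y = 33  [menu.top = header.top + 15]
3. menu.h = 214  [header.bottom = menu.bottom + 15]
4. menu.w = 96  [toolbar.left = menu.right + 15]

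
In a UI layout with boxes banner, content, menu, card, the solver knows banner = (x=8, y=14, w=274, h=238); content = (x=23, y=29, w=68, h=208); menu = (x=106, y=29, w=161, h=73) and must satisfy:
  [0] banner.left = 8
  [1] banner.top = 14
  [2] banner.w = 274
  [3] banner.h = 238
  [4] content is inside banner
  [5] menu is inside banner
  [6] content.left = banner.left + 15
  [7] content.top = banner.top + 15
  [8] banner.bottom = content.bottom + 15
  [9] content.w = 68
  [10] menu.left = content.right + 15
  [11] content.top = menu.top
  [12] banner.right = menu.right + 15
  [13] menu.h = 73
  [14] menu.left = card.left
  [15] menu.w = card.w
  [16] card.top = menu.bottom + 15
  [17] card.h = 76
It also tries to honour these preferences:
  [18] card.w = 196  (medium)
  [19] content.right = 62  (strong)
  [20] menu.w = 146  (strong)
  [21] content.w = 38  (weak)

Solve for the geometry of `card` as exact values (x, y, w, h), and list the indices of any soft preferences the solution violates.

1. card.x = 106  [menu.left = card.left]
2. card.w = 161  [menu.w = card.w]
3. card.y = 117  [card.top = menu.bottom + 15]
4. card.h = 76  [card.h = 76]

card = (x=106, y=117, w=161, h=76)
violated soft preferences: 18, 19, 20, 21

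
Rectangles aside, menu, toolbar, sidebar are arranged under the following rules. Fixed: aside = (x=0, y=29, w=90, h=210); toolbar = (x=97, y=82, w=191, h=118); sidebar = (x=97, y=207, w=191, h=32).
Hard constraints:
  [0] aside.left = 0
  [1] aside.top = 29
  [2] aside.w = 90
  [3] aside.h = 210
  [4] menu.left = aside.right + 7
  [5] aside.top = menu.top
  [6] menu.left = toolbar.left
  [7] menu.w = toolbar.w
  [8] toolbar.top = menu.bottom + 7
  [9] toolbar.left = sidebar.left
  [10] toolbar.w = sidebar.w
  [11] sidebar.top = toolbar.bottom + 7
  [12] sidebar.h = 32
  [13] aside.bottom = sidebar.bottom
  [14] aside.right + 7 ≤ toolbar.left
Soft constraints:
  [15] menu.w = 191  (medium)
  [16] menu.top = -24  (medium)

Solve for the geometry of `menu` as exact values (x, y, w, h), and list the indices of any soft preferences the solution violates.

menu = (x=97, y=29, w=191, h=46)
violated soft preferences: 16

1. menu.x = 97  [menu.left = aside.right + 7]
2. menu.y = 29  [aside.top = menu.top]
3. menu.w = 191  [menu.w = toolbar.w]
4. menu.h = 46  [toolbar.top = menu.bottom + 7]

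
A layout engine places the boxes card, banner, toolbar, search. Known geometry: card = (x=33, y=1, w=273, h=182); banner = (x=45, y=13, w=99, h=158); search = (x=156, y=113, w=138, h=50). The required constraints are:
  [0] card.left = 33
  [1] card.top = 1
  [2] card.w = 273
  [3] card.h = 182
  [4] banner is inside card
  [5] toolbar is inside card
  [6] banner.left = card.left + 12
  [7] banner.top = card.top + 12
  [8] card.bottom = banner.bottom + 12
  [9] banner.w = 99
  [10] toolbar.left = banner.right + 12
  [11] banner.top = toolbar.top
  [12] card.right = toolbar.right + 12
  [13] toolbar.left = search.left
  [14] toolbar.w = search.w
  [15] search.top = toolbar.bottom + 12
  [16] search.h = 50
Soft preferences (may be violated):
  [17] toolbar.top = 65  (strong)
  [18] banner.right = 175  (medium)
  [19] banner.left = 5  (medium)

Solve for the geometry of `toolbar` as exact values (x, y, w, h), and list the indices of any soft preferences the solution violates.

1. toolbar.x = 156  [toolbar.left = banner.right + 12]
2. toolbar.y = 13  [banner.top = toolbar.top]
3. toolbar.w = 138  [card.right = toolbar.right + 12]
4. toolbar.h = 88  [search.top = toolbar.bottom + 12]

toolbar = (x=156, y=13, w=138, h=88)
violated soft preferences: 17, 18, 19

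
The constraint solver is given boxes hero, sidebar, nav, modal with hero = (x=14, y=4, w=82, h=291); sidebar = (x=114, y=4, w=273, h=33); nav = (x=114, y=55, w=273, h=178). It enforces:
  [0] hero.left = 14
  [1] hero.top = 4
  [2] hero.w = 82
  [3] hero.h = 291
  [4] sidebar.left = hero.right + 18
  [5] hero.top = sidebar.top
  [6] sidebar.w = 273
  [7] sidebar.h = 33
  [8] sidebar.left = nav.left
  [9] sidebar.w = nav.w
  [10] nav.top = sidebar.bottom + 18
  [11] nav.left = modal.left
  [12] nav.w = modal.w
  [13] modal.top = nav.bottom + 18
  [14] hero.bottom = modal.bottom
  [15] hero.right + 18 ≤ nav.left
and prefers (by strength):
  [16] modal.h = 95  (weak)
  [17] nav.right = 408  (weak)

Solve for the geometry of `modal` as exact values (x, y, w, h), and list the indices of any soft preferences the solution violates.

1. modal.x = 114  [nav.left = modal.left]
2. modal.w = 273  [nav.w = modal.w]
3. modal.y = 251  [modal.top = nav.bottom + 18]
4. modal.h = 44  [hero.bottom = modal.bottom]

modal = (x=114, y=251, w=273, h=44)
violated soft preferences: 16, 17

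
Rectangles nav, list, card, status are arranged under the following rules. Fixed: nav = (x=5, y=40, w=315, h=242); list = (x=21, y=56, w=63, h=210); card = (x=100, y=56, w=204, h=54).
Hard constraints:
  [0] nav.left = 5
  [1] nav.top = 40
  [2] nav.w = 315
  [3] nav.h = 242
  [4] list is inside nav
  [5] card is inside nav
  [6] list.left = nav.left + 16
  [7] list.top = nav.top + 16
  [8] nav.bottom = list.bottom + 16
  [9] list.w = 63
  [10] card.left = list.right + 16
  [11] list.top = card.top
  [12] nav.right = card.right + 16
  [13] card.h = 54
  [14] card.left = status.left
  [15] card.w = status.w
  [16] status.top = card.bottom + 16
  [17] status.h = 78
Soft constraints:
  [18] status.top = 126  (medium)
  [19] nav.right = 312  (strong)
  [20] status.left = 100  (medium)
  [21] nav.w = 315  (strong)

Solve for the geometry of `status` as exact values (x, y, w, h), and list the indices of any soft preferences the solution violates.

1. status.x = 100  [card.left = status.left]
2. status.w = 204  [card.w = status.w]
3. status.y = 126  [status.top = card.bottom + 16]
4. status.h = 78  [status.h = 78]

status = (x=100, y=126, w=204, h=78)
violated soft preferences: 19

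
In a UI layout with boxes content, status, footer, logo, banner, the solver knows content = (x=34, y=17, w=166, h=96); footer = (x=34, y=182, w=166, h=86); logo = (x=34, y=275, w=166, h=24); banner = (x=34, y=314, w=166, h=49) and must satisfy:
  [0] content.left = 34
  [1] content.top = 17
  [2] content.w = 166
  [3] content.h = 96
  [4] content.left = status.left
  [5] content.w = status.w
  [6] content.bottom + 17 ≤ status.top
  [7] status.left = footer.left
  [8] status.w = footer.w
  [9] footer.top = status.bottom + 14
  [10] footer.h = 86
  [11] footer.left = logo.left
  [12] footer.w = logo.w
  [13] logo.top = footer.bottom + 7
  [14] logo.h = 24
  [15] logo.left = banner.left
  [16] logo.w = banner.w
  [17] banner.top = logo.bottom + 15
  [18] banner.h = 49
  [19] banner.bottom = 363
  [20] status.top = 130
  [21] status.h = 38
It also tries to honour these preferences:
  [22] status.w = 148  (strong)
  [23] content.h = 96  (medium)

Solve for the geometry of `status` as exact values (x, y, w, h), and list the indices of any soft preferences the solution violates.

1. status.x = 34  [content.left = status.left]
2. status.w = 166  [content.w = status.w]
3. status.y = 130  [status.top = 130]
4. status.h = 38  [status.h = 38]

status = (x=34, y=130, w=166, h=38)
violated soft preferences: 22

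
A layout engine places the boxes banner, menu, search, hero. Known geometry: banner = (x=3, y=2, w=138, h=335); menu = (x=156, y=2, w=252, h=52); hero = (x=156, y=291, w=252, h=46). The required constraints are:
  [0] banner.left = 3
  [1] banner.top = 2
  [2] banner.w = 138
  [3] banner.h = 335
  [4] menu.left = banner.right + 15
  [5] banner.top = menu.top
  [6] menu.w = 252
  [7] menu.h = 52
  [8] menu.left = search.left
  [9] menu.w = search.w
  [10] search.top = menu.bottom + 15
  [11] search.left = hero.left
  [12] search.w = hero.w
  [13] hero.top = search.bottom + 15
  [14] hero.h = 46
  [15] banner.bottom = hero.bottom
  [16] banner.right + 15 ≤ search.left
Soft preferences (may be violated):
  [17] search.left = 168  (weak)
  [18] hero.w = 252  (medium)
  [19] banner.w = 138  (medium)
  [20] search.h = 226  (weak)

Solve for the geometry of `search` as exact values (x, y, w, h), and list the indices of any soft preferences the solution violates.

search = (x=156, y=69, w=252, h=207)
violated soft preferences: 17, 20

1. search.x = 156  [menu.left = search.left]
2. search.w = 252  [menu.w = search.w]
3. search.y = 69  [search.top = menu.bottom + 15]
4. search.h = 207  [hero.top = search.bottom + 15]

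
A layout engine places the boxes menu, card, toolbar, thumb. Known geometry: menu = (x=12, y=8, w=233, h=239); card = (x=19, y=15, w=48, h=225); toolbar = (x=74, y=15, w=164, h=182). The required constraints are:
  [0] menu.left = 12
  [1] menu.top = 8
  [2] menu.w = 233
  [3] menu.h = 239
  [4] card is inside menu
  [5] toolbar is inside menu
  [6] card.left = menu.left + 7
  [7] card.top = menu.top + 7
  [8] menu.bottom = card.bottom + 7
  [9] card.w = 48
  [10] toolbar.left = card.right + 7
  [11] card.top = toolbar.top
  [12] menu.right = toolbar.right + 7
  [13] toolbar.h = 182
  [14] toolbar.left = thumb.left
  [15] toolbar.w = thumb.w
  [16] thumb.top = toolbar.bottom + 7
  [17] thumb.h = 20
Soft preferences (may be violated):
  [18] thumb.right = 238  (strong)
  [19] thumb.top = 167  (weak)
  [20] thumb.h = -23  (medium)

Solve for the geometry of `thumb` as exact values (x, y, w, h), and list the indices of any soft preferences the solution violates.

1. thumb.x = 74  [toolbar.left = thumb.left]
2. thumb.w = 164  [toolbar.w = thumb.w]
3. thumb.y = 204  [thumb.top = toolbar.bottom + 7]
4. thumb.h = 20  [thumb.h = 20]

thumb = (x=74, y=204, w=164, h=20)
violated soft preferences: 19, 20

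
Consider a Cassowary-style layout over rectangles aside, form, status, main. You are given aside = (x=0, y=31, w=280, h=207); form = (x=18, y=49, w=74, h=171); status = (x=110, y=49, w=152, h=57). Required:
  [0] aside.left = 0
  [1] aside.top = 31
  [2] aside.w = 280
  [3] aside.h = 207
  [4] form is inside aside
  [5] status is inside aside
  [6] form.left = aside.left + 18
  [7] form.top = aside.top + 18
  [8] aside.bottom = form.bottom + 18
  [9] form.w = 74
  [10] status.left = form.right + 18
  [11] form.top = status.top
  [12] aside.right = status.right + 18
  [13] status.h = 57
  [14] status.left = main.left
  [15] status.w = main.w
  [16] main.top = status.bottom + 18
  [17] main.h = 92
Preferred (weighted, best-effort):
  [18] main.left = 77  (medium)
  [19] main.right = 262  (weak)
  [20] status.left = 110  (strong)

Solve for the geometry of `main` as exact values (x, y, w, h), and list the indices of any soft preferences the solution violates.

main = (x=110, y=124, w=152, h=92)
violated soft preferences: 18

1. main.x = 110  [status.left = main.left]
2. main.w = 152  [status.w = main.w]
3. main.y = 124  [main.top = status.bottom + 18]
4. main.h = 92  [main.h = 92]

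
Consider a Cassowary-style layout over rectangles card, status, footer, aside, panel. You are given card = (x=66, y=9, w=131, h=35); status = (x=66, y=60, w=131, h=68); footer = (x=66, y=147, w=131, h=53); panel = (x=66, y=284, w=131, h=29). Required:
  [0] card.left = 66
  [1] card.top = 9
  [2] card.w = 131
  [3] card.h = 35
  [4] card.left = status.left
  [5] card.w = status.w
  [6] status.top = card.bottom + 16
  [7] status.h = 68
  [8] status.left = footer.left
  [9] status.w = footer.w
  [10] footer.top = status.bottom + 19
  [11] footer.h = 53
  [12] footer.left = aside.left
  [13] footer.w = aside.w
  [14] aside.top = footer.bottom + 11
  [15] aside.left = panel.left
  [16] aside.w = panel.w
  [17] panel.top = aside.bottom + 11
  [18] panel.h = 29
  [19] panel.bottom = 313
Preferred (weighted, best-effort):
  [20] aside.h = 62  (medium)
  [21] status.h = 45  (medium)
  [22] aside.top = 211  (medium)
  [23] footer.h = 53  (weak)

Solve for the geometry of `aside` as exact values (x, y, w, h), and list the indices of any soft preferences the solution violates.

1. aside.x = 66  [footer.left = aside.left]
2. aside.w = 131  [footer.w = aside.w]
3. aside.y = 211  [aside.top = footer.bottom + 11]
4. aside.h = 62  [panel.top = aside.bottom + 11]

aside = (x=66, y=211, w=131, h=62)
violated soft preferences: 21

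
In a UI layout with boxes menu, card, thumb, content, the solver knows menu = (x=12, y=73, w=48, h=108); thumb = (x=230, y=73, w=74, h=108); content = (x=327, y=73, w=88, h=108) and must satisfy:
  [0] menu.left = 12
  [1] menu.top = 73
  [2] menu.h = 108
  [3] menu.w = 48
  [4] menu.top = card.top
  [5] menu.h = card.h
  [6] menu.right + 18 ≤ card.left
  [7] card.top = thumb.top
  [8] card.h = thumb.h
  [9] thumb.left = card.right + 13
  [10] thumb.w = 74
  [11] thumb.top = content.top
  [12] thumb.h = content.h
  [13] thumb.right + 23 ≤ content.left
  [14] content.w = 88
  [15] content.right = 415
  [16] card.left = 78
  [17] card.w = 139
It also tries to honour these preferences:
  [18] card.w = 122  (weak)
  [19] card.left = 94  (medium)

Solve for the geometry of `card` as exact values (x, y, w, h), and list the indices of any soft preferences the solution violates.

card = (x=78, y=73, w=139, h=108)
violated soft preferences: 18, 19

1. card.y = 73  [menu.top = card.top]
2. card.h = 108  [menu.h = card.h]
3. card.x = 78  [card.left = 78]
4. card.w = 139  [card.w = 139]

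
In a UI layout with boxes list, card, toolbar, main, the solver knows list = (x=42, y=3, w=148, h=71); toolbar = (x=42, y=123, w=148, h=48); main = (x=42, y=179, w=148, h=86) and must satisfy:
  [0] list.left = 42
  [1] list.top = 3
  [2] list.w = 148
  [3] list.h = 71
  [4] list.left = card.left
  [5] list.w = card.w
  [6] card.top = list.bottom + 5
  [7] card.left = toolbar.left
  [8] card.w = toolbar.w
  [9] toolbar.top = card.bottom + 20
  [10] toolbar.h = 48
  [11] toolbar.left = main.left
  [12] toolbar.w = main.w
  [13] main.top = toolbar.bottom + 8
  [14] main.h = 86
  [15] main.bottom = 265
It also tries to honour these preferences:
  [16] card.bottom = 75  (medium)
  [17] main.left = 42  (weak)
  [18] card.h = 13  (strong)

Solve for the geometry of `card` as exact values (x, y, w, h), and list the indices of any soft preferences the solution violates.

card = (x=42, y=79, w=148, h=24)
violated soft preferences: 16, 18

1. card.x = 42  [list.left = card.left]
2. card.w = 148  [list.w = card.w]
3. card.y = 79  [card.top = list.bottom + 5]
4. card.h = 24  [toolbar.top = card.bottom + 20]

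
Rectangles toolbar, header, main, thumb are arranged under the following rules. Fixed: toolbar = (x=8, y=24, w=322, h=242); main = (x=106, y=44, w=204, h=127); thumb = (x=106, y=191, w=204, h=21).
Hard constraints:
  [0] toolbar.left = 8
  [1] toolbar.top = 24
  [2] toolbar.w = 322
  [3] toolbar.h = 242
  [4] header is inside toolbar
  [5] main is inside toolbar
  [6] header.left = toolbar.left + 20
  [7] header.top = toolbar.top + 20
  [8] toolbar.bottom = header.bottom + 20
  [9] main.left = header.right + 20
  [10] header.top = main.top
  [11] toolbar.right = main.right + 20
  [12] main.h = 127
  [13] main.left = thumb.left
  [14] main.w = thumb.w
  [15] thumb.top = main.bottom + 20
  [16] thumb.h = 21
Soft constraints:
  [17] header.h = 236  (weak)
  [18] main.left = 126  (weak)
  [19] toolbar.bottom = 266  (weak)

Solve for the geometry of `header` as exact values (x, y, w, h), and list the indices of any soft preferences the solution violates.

header = (x=28, y=44, w=58, h=202)
violated soft preferences: 17, 18

1. header.x = 28  [header.left = toolbar.left + 20]
2. header.y = 44  [header.top = toolbar.top + 20]
3. header.h = 202  [toolbar.bottom = header.bottom + 20]
4. header.w = 58  [main.left = header.right + 20]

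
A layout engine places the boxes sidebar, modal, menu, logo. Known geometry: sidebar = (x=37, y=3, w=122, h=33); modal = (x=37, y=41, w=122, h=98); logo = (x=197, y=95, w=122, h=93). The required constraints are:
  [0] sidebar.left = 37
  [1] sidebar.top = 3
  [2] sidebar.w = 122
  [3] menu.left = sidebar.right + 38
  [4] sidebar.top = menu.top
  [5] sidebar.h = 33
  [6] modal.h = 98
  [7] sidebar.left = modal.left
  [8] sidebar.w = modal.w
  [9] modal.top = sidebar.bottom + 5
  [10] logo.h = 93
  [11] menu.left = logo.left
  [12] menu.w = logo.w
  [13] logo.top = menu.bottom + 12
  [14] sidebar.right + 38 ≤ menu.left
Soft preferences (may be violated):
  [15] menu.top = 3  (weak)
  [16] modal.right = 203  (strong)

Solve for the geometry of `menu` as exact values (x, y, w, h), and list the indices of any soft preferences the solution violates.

menu = (x=197, y=3, w=122, h=80)
violated soft preferences: 16

1. menu.x = 197  [menu.left = sidebar.right + 38]
2. menu.y = 3  [sidebar.top = menu.top]
3. menu.w = 122  [menu.w = logo.w]
4. menu.h = 80  [logo.top = menu.bottom + 12]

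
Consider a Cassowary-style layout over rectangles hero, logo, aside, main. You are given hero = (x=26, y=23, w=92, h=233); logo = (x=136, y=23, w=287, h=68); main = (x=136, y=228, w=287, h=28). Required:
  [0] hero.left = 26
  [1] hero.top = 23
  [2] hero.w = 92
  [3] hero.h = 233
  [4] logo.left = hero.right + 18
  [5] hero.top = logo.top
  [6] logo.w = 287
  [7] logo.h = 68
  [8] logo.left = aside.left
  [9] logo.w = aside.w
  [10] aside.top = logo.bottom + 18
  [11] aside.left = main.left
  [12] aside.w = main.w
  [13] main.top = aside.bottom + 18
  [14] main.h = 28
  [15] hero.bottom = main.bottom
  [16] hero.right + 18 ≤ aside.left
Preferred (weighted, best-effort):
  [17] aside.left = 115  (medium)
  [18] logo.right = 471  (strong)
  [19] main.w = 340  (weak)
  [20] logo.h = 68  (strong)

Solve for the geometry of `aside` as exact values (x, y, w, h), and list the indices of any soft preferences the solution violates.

1. aside.x = 136  [logo.left = aside.left]
2. aside.w = 287  [logo.w = aside.w]
3. aside.y = 109  [aside.top = logo.bottom + 18]
4. aside.h = 101  [main.top = aside.bottom + 18]

aside = (x=136, y=109, w=287, h=101)
violated soft preferences: 17, 18, 19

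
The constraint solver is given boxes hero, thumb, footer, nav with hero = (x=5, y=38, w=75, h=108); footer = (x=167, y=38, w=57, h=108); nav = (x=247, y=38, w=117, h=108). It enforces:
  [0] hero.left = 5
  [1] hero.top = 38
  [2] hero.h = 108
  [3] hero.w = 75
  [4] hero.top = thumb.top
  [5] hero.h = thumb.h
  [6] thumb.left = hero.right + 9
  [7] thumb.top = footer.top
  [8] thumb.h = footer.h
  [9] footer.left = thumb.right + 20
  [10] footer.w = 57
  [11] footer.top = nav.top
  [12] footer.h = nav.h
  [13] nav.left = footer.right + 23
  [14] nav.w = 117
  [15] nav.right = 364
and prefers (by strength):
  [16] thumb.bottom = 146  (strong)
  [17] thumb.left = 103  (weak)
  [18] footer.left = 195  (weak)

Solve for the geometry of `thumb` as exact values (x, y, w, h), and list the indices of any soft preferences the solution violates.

1. thumb.y = 38  [hero.top = thumb.top]
2. thumb.h = 108  [hero.h = thumb.h]
3. thumb.x = 89  [thumb.left = hero.right + 9]
4. thumb.w = 58  [footer.left = thumb.right + 20]

thumb = (x=89, y=38, w=58, h=108)
violated soft preferences: 17, 18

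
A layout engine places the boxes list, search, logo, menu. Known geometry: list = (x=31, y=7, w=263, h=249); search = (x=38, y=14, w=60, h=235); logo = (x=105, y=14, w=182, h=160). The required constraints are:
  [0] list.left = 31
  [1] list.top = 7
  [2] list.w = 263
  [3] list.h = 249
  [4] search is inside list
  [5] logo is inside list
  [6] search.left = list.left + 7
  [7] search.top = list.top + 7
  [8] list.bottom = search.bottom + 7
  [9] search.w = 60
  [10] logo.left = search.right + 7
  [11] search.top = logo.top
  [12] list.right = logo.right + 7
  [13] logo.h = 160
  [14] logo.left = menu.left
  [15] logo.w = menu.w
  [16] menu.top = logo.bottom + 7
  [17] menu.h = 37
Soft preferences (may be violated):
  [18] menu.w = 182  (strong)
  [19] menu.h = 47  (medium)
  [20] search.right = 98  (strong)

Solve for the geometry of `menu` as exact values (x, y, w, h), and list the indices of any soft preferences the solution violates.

menu = (x=105, y=181, w=182, h=37)
violated soft preferences: 19

1. menu.x = 105  [logo.left = menu.left]
2. menu.w = 182  [logo.w = menu.w]
3. menu.y = 181  [menu.top = logo.bottom + 7]
4. menu.h = 37  [menu.h = 37]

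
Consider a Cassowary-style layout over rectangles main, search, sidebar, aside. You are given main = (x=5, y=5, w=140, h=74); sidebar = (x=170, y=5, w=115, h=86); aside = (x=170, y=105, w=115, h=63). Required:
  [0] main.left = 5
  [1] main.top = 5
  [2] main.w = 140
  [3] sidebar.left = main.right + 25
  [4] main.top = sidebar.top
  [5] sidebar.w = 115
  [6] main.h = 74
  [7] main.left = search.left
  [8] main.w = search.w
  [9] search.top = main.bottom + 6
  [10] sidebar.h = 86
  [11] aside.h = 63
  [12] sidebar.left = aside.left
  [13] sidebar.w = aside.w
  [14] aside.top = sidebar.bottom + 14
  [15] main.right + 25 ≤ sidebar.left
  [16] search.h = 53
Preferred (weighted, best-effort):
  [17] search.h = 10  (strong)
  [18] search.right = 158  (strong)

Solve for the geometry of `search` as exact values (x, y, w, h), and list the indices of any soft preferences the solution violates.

1. search.x = 5  [main.left = search.left]
2. search.w = 140  [main.w = search.w]
3. search.y = 85  [search.top = main.bottom + 6]
4. search.h = 53  [search.h = 53]

search = (x=5, y=85, w=140, h=53)
violated soft preferences: 17, 18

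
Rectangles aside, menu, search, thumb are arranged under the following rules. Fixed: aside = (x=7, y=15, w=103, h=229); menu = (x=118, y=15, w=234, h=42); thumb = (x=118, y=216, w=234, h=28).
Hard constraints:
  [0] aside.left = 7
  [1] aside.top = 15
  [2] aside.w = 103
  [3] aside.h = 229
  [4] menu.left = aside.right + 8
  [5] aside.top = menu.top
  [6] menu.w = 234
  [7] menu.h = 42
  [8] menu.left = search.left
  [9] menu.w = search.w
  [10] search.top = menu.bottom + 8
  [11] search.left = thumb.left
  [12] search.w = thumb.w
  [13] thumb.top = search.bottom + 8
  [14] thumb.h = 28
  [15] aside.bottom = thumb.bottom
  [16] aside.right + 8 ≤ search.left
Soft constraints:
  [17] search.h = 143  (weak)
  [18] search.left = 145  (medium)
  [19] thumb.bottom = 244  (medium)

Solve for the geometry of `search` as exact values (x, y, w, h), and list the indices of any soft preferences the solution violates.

1. search.x = 118  [menu.left = search.left]
2. search.w = 234  [menu.w = search.w]
3. search.y = 65  [search.top = menu.bottom + 8]
4. search.h = 143  [thumb.top = search.bottom + 8]

search = (x=118, y=65, w=234, h=143)
violated soft preferences: 18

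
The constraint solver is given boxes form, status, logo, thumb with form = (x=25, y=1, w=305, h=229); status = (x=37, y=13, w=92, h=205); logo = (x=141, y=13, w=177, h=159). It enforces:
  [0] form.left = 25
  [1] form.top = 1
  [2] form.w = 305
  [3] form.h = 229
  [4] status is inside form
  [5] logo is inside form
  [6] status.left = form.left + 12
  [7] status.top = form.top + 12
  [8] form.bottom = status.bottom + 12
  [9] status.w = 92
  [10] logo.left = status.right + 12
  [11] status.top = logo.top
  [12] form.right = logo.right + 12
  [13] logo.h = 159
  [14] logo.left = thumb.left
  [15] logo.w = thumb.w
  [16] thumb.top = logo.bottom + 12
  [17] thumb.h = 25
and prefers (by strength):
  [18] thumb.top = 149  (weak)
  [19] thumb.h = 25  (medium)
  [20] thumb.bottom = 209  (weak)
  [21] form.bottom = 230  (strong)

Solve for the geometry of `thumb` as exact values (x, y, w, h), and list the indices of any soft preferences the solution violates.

1. thumb.x = 141  [logo.left = thumb.left]
2. thumb.w = 177  [logo.w = thumb.w]
3. thumb.y = 184  [thumb.top = logo.bottom + 12]
4. thumb.h = 25  [thumb.h = 25]

thumb = (x=141, y=184, w=177, h=25)
violated soft preferences: 18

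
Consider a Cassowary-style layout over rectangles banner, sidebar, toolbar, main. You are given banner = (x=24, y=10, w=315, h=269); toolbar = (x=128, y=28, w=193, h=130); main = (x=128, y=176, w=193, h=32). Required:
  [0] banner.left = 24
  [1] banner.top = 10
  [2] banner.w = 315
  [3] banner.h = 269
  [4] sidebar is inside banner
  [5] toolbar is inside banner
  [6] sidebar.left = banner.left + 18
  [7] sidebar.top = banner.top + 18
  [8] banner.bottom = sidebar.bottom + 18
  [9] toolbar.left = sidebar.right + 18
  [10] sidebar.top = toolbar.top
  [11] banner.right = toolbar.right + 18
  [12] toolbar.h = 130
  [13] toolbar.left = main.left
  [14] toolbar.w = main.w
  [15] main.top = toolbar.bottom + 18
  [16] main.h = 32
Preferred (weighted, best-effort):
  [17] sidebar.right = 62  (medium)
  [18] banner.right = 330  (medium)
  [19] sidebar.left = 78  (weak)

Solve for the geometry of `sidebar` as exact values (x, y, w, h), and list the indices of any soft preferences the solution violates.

1. sidebar.x = 42  [sidebar.left = banner.left + 18]
2. sidebar.y = 28  [sidebar.top = banner.top + 18]
3. sidebar.h = 233  [banner.bottom = sidebar.bottom + 18]
4. sidebar.w = 68  [toolbar.left = sidebar.right + 18]

sidebar = (x=42, y=28, w=68, h=233)
violated soft preferences: 17, 18, 19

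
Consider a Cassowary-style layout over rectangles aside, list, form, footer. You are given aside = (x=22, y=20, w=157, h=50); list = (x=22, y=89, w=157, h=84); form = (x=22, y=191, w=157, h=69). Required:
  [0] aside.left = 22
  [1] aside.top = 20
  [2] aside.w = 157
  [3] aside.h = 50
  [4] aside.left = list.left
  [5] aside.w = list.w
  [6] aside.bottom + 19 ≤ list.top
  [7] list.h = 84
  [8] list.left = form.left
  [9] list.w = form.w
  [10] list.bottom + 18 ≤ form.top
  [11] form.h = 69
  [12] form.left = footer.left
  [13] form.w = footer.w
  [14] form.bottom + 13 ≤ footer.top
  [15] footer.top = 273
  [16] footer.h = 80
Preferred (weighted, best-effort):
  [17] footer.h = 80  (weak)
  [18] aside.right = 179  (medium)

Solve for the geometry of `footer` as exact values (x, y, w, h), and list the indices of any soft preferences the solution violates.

footer = (x=22, y=273, w=157, h=80)
violated soft preferences: none

1. footer.x = 22  [form.left = footer.left]
2. footer.w = 157  [form.w = footer.w]
3. footer.y = 273  [footer.top = 273]
4. footer.h = 80  [footer.h = 80]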